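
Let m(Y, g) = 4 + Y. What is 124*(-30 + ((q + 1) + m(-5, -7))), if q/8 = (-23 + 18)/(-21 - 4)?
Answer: -17608/5 ≈ -3521.6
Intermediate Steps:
q = 8/5 (q = 8*((-23 + 18)/(-21 - 4)) = 8*(-5/(-25)) = 8*(-5*(-1/25)) = 8*(⅕) = 8/5 ≈ 1.6000)
124*(-30 + ((q + 1) + m(-5, -7))) = 124*(-30 + ((8/5 + 1) + (4 - 5))) = 124*(-30 + (13/5 - 1)) = 124*(-30 + 8/5) = 124*(-142/5) = -17608/5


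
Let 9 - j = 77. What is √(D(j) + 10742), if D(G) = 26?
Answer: 4*√673 ≈ 103.77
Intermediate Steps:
j = -68 (j = 9 - 1*77 = 9 - 77 = -68)
√(D(j) + 10742) = √(26 + 10742) = √10768 = 4*√673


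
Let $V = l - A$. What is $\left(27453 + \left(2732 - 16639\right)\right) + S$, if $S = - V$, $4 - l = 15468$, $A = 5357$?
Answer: $34367$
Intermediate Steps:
$l = -15464$ ($l = 4 - 15468 = -15464$)
$V = -20821$ ($V = -15464 - 5357 = -20821$)
$S = 20821$ ($S = \left(-1\right) \left(-20821\right) = 20821$)
$\left(27453 + \left(2732 - 16639\right)\right) + S = \left(27453 + \left(2732 - 16639\right)\right) + 20821 = \left(27453 - 13907\right) + 20821 = 13546 + 20821 = 34367$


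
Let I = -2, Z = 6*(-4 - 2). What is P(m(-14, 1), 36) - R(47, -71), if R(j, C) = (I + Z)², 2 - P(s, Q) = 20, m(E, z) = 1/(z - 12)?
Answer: -1462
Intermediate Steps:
m(E, z) = 1/(-12 + z)
Z = -36 (Z = 6*(-6) = -36)
P(s, Q) = -18 (P(s, Q) = 2 - 1*20 = 2 - 20 = -18)
R(j, C) = 1444 (R(j, C) = (-2 - 36)² = (-38)² = 1444)
P(m(-14, 1), 36) - R(47, -71) = -18 - 1*1444 = -18 - 1444 = -1462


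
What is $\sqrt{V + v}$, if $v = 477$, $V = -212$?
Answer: $\sqrt{265} \approx 16.279$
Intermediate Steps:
$\sqrt{V + v} = \sqrt{-212 + 477} = \sqrt{265}$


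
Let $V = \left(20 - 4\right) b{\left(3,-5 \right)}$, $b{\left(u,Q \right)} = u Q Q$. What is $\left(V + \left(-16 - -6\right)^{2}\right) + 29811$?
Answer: $31111$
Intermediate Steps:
$b{\left(u,Q \right)} = u Q^{2}$ ($b{\left(u,Q \right)} = Q u Q = u Q^{2}$)
$V = 1200$ ($V = \left(20 - 4\right) 3 \left(-5\right)^{2} = 16 \cdot 3 \cdot 25 = 16 \cdot 75 = 1200$)
$\left(V + \left(-16 - -6\right)^{2}\right) + 29811 = \left(1200 + \left(-16 - -6\right)^{2}\right) + 29811 = \left(1200 + \left(-16 + \left(-20 + 26\right)\right)^{2}\right) + 29811 = \left(1200 + \left(-16 + 6\right)^{2}\right) + 29811 = \left(1200 + \left(-10\right)^{2}\right) + 29811 = \left(1200 + 100\right) + 29811 = 1300 + 29811 = 31111$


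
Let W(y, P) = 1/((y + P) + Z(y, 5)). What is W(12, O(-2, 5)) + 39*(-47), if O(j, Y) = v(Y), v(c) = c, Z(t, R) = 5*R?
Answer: -76985/42 ≈ -1833.0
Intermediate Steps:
O(j, Y) = Y
W(y, P) = 1/(25 + P + y) (W(y, P) = 1/((y + P) + 5*5) = 1/((P + y) + 25) = 1/(25 + P + y))
W(12, O(-2, 5)) + 39*(-47) = 1/(25 + 5 + 12) + 39*(-47) = 1/42 - 1833 = -76985/42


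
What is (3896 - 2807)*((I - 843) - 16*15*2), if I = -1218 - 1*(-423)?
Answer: -2306502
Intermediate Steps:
I = -795 (I = -1218 + 423 = -795)
(3896 - 2807)*((I - 843) - 16*15*2) = (3896 - 2807)*((-795 - 843) - 16*15*2) = 1089*(-1638 - 240*2) = 1089*(-1638 - 480) = 1089*(-2118) = -2306502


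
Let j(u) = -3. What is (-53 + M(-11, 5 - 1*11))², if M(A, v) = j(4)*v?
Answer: 1225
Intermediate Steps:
M(A, v) = -3*v
(-53 + M(-11, 5 - 1*11))² = (-53 - 3*(5 - 1*11))² = (-53 - 3*(5 - 11))² = (-53 - 3*(-6))² = (-53 + 18)² = (-35)² = 1225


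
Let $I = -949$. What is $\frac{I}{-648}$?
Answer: $\frac{949}{648} \approx 1.4645$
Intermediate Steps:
$\frac{I}{-648} = - \frac{949}{-648} = \left(-949\right) \left(- \frac{1}{648}\right) = \frac{949}{648}$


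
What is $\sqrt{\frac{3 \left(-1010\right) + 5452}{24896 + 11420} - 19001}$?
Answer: $\frac{i \sqrt{127854164074}}{2594} \approx 137.84 i$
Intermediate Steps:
$\sqrt{\frac{3 \left(-1010\right) + 5452}{24896 + 11420} - 19001} = \sqrt{\frac{-3030 + 5452}{36316} - 19001} = \sqrt{2422 \cdot \frac{1}{36316} - 19001} = \sqrt{\frac{173}{2594} - 19001} = \sqrt{- \frac{49288421}{2594}} = \frac{i \sqrt{127854164074}}{2594}$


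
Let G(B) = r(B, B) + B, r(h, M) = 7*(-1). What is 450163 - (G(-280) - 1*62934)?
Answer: 513384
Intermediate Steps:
r(h, M) = -7
G(B) = -7 + B
450163 - (G(-280) - 1*62934) = 450163 - ((-7 - 280) - 1*62934) = 450163 - (-287 - 62934) = 450163 - 1*(-63221) = 450163 + 63221 = 513384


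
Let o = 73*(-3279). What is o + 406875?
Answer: 167508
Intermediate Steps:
o = -239367
o + 406875 = -239367 + 406875 = 167508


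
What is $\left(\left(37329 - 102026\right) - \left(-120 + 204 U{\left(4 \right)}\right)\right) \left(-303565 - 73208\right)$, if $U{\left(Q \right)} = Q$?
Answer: $24638316789$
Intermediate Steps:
$\left(\left(37329 - 102026\right) - \left(-120 + 204 U{\left(4 \right)}\right)\right) \left(-303565 - 73208\right) = \left(\left(37329 - 102026\right) + \left(\left(-204\right) 4 + 120\right)\right) \left(-303565 - 73208\right) = \left(\left(37329 - 102026\right) + \left(-816 + 120\right)\right) \left(-376773\right) = \left(-64697 - 696\right) \left(-376773\right) = \left(-65393\right) \left(-376773\right) = 24638316789$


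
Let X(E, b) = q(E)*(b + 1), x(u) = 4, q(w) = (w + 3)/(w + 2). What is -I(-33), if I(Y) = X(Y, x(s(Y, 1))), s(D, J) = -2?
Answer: -150/31 ≈ -4.8387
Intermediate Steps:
q(w) = (3 + w)/(2 + w)
X(E, b) = (1 + b)*(3 + E)/(2 + E) (X(E, b) = ((3 + E)/(2 + E))*(b + 1) = ((3 + E)/(2 + E))*(1 + b) = (1 + b)*(3 + E)/(2 + E))
I(Y) = 5*(3 + Y)/(2 + Y) (I(Y) = (1 + 4)*(3 + Y)/(2 + Y) = 5*(3 + Y)/(2 + Y))
-I(-33) = -5*(3 - 33)/(2 - 33) = -5*(-30)/(-31) = -5*(-1)*(-30)/31 = -1*150/31 = -150/31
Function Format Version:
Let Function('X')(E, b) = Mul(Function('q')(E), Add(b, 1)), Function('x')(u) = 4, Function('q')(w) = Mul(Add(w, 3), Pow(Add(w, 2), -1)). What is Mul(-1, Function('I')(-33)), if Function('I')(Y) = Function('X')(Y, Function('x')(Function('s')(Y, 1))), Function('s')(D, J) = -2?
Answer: Rational(-150, 31) ≈ -4.8387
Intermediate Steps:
Function('q')(w) = Mul(Pow(Add(2, w), -1), Add(3, w)) (Function('q')(w) = Mul(Add(3, w), Pow(Add(2, w), -1)) = Mul(Pow(Add(2, w), -1), Add(3, w)))
Function('X')(E, b) = Mul(Pow(Add(2, E), -1), Add(1, b), Add(3, E)) (Function('X')(E, b) = Mul(Mul(Pow(Add(2, E), -1), Add(3, E)), Add(b, 1)) = Mul(Mul(Pow(Add(2, E), -1), Add(3, E)), Add(1, b)) = Mul(Pow(Add(2, E), -1), Add(1, b), Add(3, E)))
Function('I')(Y) = Mul(5, Pow(Add(2, Y), -1), Add(3, Y)) (Function('I')(Y) = Mul(Pow(Add(2, Y), -1), Add(1, 4), Add(3, Y)) = Mul(Pow(Add(2, Y), -1), 5, Add(3, Y)) = Mul(5, Pow(Add(2, Y), -1), Add(3, Y)))
Mul(-1, Function('I')(-33)) = Mul(-1, Mul(5, Pow(Add(2, -33), -1), Add(3, -33))) = Mul(-1, Mul(5, Pow(-31, -1), -30)) = Mul(-1, Mul(5, Rational(-1, 31), -30)) = Mul(-1, Rational(150, 31)) = Rational(-150, 31)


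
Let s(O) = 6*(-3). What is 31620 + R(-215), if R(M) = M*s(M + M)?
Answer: 35490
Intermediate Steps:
s(O) = -18
R(M) = -18*M (R(M) = M*(-18) = -18*M)
31620 + R(-215) = 31620 - 18*(-215) = 31620 + 3870 = 35490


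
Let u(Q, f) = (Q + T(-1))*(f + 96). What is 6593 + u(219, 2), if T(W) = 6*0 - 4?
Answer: 27663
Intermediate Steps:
T(W) = -4 (T(W) = 0 - 4 = -4)
u(Q, f) = (-4 + Q)*(96 + f) (u(Q, f) = (Q - 4)*(f + 96) = (-4 + Q)*(96 + f))
6593 + u(219, 2) = 6593 + (-384 - 4*2 + 96*219 + 219*2) = 6593 + (-384 - 8 + 21024 + 438) = 6593 + 21070 = 27663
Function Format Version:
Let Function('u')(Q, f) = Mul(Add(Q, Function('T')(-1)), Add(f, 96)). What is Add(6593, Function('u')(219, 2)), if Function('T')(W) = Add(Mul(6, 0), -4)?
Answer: 27663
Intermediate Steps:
Function('T')(W) = -4 (Function('T')(W) = Add(0, -4) = -4)
Function('u')(Q, f) = Mul(Add(-4, Q), Add(96, f)) (Function('u')(Q, f) = Mul(Add(Q, -4), Add(f, 96)) = Mul(Add(-4, Q), Add(96, f)))
Add(6593, Function('u')(219, 2)) = Add(6593, Add(-384, Mul(-4, 2), Mul(96, 219), Mul(219, 2))) = Add(6593, Add(-384, -8, 21024, 438)) = Add(6593, 21070) = 27663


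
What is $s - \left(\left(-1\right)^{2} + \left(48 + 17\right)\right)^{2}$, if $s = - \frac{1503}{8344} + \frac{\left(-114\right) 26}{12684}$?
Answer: $- \frac{5488837441}{1259944} \approx -4356.4$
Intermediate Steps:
$s = - \frac{521377}{1259944}$ ($s = \left(-1503\right) \frac{1}{8344} - \frac{247}{1057} = - \frac{1503}{8344} - \frac{247}{1057} = - \frac{521377}{1259944} \approx -0.41381$)
$s - \left(\left(-1\right)^{2} + \left(48 + 17\right)\right)^{2} = - \frac{521377}{1259944} - \left(\left(-1\right)^{2} + \left(48 + 17\right)\right)^{2} = - \frac{521377}{1259944} - \left(1 + 65\right)^{2} = - \frac{521377}{1259944} - 66^{2} = - \frac{521377}{1259944} - 4356 = - \frac{5488837441}{1259944}$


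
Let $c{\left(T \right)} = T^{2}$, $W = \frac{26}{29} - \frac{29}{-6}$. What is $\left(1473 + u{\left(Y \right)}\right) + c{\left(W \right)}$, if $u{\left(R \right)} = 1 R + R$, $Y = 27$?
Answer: $\frac{47225461}{30276} \approx 1559.8$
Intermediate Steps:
$u{\left(R \right)} = 2 R$ ($u{\left(R \right)} = R + R = 2 R$)
$W = \frac{997}{174}$ ($W = 26 \cdot \frac{1}{29} - - \frac{29}{6} = \frac{26}{29} + \frac{29}{6} = \frac{997}{174} \approx 5.7299$)
$\left(1473 + u{\left(Y \right)}\right) + c{\left(W \right)} = \left(1473 + 2 \cdot 27\right) + \left(\frac{997}{174}\right)^{2} = \left(1473 + 54\right) + \frac{994009}{30276} = 1527 + \frac{994009}{30276} = \frac{47225461}{30276}$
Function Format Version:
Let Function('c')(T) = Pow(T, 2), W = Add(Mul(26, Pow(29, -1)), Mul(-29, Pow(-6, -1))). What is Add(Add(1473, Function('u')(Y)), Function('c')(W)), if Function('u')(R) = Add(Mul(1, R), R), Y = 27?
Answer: Rational(47225461, 30276) ≈ 1559.8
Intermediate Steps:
Function('u')(R) = Mul(2, R) (Function('u')(R) = Add(R, R) = Mul(2, R))
W = Rational(997, 174) (W = Add(Mul(26, Rational(1, 29)), Mul(-29, Rational(-1, 6))) = Add(Rational(26, 29), Rational(29, 6)) = Rational(997, 174) ≈ 5.7299)
Add(Add(1473, Function('u')(Y)), Function('c')(W)) = Add(Add(1473, Mul(2, 27)), Pow(Rational(997, 174), 2)) = Add(Add(1473, 54), Rational(994009, 30276)) = Add(1527, Rational(994009, 30276)) = Rational(47225461, 30276)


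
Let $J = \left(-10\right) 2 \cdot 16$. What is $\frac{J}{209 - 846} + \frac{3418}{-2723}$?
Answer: $- \frac{186558}{247793} \approx -0.75288$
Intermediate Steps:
$J = -320$ ($J = \left(-20\right) 16 = -320$)
$\frac{J}{209 - 846} + \frac{3418}{-2723} = - \frac{320}{209 - 846} + \frac{3418}{-2723} = - \frac{320}{209 - 846} + 3418 \left(- \frac{1}{2723}\right) = - \frac{320}{-637} - \frac{3418}{2723} = \left(-320\right) \left(- \frac{1}{637}\right) - \frac{3418}{2723} = \frac{320}{637} - \frac{3418}{2723} = - \frac{186558}{247793}$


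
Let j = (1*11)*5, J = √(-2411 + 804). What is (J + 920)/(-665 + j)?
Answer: -92/61 - I*√1607/610 ≈ -1.5082 - 0.065717*I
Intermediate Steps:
J = I*√1607 (J = √(-1607) = I*√1607 ≈ 40.087*I)
j = 55 (j = 11*5 = 55)
(J + 920)/(-665 + j) = (I*√1607 + 920)/(-665 + 55) = (920 + I*√1607)/(-610) = (920 + I*√1607)*(-1/610) = -92/61 - I*√1607/610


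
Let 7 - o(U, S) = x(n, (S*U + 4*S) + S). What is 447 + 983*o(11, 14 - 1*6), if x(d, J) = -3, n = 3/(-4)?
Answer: 10277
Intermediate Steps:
n = -¾ (n = 3*(-¼) = -¾ ≈ -0.75000)
o(U, S) = 10 (o(U, S) = 7 - 1*(-3) = 7 + 3 = 10)
447 + 983*o(11, 14 - 1*6) = 447 + 983*10 = 447 + 9830 = 10277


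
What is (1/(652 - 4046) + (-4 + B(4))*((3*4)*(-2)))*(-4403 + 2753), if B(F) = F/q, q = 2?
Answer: -134401575/1697 ≈ -79200.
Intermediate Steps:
B(F) = F/2
(1/(652 - 4046) + (-4 + B(4))*((3*4)*(-2)))*(-4403 + 2753) = (1/(652 - 4046) + (-4 + (1/2)*4)*((3*4)*(-2)))*(-4403 + 2753) = (1/(-3394) + (-4 + 2)*(12*(-2)))*(-1650) = (-1/3394 - 2*(-24))*(-1650) = (-1/3394 + 48)*(-1650) = (162911/3394)*(-1650) = -134401575/1697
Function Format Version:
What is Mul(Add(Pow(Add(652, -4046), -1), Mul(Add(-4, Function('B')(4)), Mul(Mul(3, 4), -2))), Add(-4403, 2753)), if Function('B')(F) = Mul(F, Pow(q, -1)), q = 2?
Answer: Rational(-134401575, 1697) ≈ -79200.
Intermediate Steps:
Function('B')(F) = Mul(Rational(1, 2), F) (Function('B')(F) = Mul(F, Pow(2, -1)) = Mul(F, Rational(1, 2)) = Mul(Rational(1, 2), F))
Mul(Add(Pow(Add(652, -4046), -1), Mul(Add(-4, Function('B')(4)), Mul(Mul(3, 4), -2))), Add(-4403, 2753)) = Mul(Add(Pow(Add(652, -4046), -1), Mul(Add(-4, Mul(Rational(1, 2), 4)), Mul(Mul(3, 4), -2))), Add(-4403, 2753)) = Mul(Add(Pow(-3394, -1), Mul(Add(-4, 2), Mul(12, -2))), -1650) = Mul(Add(Rational(-1, 3394), Mul(-2, -24)), -1650) = Mul(Add(Rational(-1, 3394), 48), -1650) = Mul(Rational(162911, 3394), -1650) = Rational(-134401575, 1697)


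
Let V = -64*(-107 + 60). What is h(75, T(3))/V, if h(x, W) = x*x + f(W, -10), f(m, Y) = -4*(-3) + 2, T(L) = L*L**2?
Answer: 5639/3008 ≈ 1.8747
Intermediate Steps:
T(L) = L**3
f(m, Y) = 14 (f(m, Y) = 12 + 2 = 14)
V = 3008 (V = -64*(-47) = 3008)
h(x, W) = 14 + x**2 (h(x, W) = x*x + 14 = x**2 + 14 = 14 + x**2)
h(75, T(3))/V = (14 + 75**2)/3008 = (14 + 5625)*(1/3008) = 5639*(1/3008) = 5639/3008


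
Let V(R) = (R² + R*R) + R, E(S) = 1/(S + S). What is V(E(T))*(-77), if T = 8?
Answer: -693/128 ≈ -5.4141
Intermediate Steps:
E(S) = 1/(2*S)
V(R) = R + 2*R² (V(R) = (R² + R²) + R = 2*R² + R = R + 2*R²)
V(E(T))*(-77) = (((½)/8)*(1 + 2*((½)/8)))*(-77) = (((½)*(⅛))*(1 + 2*((½)*(⅛))))*(-77) = ((1 + 2*(1/16))/16)*(-77) = ((1 + ⅛)/16)*(-77) = ((1/16)*(9/8))*(-77) = (9/128)*(-77) = -693/128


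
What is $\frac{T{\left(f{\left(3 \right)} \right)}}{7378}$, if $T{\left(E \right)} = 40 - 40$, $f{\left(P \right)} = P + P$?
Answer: $0$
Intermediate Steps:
$f{\left(P \right)} = 2 P$
$T{\left(E \right)} = 0$ ($T{\left(E \right)} = 40 - 40 = 0$)
$\frac{T{\left(f{\left(3 \right)} \right)}}{7378} = \frac{0}{7378} = 0 \cdot \frac{1}{7378} = 0$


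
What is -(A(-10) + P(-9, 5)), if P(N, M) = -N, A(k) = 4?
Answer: -13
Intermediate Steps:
-(A(-10) + P(-9, 5)) = -(4 - 1*(-9)) = -(4 + 9) = -1*13 = -13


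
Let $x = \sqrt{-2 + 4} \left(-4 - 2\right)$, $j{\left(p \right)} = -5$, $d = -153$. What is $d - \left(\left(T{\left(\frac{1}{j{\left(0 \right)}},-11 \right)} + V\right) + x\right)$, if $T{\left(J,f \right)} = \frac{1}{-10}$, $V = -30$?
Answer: $- \frac{1229}{10} + 6 \sqrt{2} \approx -114.41$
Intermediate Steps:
$T{\left(J,f \right)} = - \frac{1}{10}$
$x = - 6 \sqrt{2}$ ($x = \sqrt{2} \left(-6\right) = - 6 \sqrt{2} \approx -8.4853$)
$d - \left(\left(T{\left(\frac{1}{j{\left(0 \right)}},-11 \right)} + V\right) + x\right) = -153 - \left(\left(- \frac{1}{10} - 30\right) - 6 \sqrt{2}\right) = -153 - \left(- \frac{301}{10} - 6 \sqrt{2}\right) = -153 + \left(\frac{301}{10} + 6 \sqrt{2}\right) = - \frac{1229}{10} + 6 \sqrt{2}$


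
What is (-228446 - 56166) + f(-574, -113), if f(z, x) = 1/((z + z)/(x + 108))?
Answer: -326734571/1148 ≈ -2.8461e+5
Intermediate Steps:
f(z, x) = (108 + x)/(2*z) (f(z, x) = 1/((2*z)/(108 + x)) = 1/(2*z/(108 + x)) = (108 + x)/(2*z))
(-228446 - 56166) + f(-574, -113) = (-228446 - 56166) + (½)*(108 - 113)/(-574) = -284612 + (½)*(-1/574)*(-5) = -284612 + 5/1148 = -326734571/1148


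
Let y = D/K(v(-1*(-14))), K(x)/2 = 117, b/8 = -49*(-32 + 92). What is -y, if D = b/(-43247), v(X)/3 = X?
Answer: -3920/1686633 ≈ -0.0023242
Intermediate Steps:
b = -23520 (b = 8*(-49*(-32 + 92)) = 8*(-49*60) = 8*(-2940) = -23520)
v(X) = 3*X
K(x) = 234 (K(x) = 2*117 = 234)
D = 23520/43247 (D = -23520/(-43247) = -23520*(-1/43247) = 23520/43247 ≈ 0.54385)
y = 3920/1686633 (y = (23520/43247)/234 = (23520/43247)*(1/234) = 3920/1686633 ≈ 0.0023242)
-y = -1*3920/1686633 = -3920/1686633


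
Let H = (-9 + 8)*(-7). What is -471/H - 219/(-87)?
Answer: -13148/203 ≈ -64.768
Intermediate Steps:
H = 7 (H = -1*(-7) = 7)
-471/H - 219/(-87) = -471/7 - 219/(-87) = -471*1/7 - 219*(-1/87) = -471/7 + 73/29 = -13148/203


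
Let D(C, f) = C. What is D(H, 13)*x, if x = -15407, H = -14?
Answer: 215698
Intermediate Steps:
D(H, 13)*x = -14*(-15407) = 215698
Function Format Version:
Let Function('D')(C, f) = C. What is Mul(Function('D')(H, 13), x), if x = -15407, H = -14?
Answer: 215698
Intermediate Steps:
Mul(Function('D')(H, 13), x) = Mul(-14, -15407) = 215698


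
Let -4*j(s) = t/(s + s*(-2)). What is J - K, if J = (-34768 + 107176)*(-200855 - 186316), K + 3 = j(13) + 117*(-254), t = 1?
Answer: -1457780898445/52 ≈ -2.8034e+10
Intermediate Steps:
j(s) = 1/(4*s) (j(s) = -1/(4*(s + s*(-2))) = -1/(4*(s - 2*s)) = -1/(4*((-s))) = -(-1/s)/4 = -(-1)/(4*s) = 1/(4*s))
K = -1545491/52 (K = -3 + ((¼)/13 + 117*(-254)) = -3 + ((¼)*(1/13) - 29718) = -3 + (1/52 - 29718) = -3 - 1545335/52 = -1545491/52 ≈ -29721.)
J = -28034277768 (J = 72408*(-387171) = -28034277768)
J - K = -28034277768 - 1*(-1545491/52) = -28034277768 + 1545491/52 = -1457780898445/52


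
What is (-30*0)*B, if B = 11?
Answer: 0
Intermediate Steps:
(-30*0)*B = -30*0*11 = 0*11 = 0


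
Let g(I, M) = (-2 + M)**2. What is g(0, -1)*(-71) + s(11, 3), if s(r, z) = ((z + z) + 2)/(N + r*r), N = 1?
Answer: -38975/61 ≈ -638.93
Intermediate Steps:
s(r, z) = (2 + 2*z)/(1 + r**2) (s(r, z) = ((z + z) + 2)/(1 + r*r) = (2*z + 2)/(1 + r**2) = (2 + 2*z)/(1 + r**2))
g(0, -1)*(-71) + s(11, 3) = (-2 - 1)**2*(-71) + 2*(1 + 3)/(1 + 11**2) = (-3)**2*(-71) + 2*4/(1 + 121) = 9*(-71) + 2*4/122 = -639 + 2*(1/122)*4 = -639 + 4/61 = -38975/61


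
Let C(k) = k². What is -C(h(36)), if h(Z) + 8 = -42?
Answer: -2500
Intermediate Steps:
h(Z) = -50 (h(Z) = -8 - 42 = -50)
-C(h(36)) = -1*(-50)² = -1*2500 = -2500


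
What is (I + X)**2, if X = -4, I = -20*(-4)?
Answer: 5776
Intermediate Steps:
I = 80
(I + X)**2 = (80 - 4)**2 = 76**2 = 5776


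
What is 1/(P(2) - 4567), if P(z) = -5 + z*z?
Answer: -1/4568 ≈ -0.00021891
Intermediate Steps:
P(z) = -5 + z²
1/(P(2) - 4567) = 1/((-5 + 2²) - 4567) = 1/((-5 + 4) - 4567) = 1/(-1 - 4567) = 1/(-4568) = -1/4568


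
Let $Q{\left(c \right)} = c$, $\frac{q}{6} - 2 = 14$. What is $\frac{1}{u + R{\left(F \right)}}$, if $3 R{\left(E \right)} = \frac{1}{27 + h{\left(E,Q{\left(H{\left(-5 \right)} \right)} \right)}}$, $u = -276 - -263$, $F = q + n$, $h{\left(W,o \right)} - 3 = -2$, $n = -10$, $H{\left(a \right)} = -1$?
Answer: $- \frac{84}{1091} \approx -0.076994$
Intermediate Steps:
$q = 96$ ($q = 12 + 6 \cdot 14 = 12 + 84 = 96$)
$h{\left(W,o \right)} = 1$ ($h{\left(W,o \right)} = 3 - 2 = 1$)
$F = 86$ ($F = 96 - 10 = 86$)
$u = -13$ ($u = -276 + 263 = -13$)
$R{\left(E \right)} = \frac{1}{84}$ ($R{\left(E \right)} = \frac{1}{3 \left(27 + 1\right)} = \frac{1}{3 \cdot 28} = \frac{1}{3} \cdot \frac{1}{28} = \frac{1}{84}$)
$\frac{1}{u + R{\left(F \right)}} = \frac{1}{-13 + \frac{1}{84}} = \frac{1}{- \frac{1091}{84}} = - \frac{84}{1091}$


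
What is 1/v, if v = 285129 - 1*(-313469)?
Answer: 1/598598 ≈ 1.6706e-6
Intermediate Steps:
v = 598598 (v = 285129 + 313469 = 598598)
1/v = 1/598598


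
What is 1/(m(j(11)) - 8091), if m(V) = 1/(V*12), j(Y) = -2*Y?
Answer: -264/2136025 ≈ -0.00012359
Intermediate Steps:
m(V) = 1/(12*V)
1/(m(j(11)) - 8091) = 1/(1/(12*((-2*11))) - 8091) = 1/((1/12)/(-22) - 8091) = 1/((1/12)*(-1/22) - 8091) = 1/(-1/264 - 8091) = 1/(-2136025/264) = -264/2136025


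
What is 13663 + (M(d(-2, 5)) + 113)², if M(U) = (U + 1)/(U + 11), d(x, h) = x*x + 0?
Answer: 238567/9 ≈ 26507.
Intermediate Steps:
d(x, h) = x² (d(x, h) = x² + 0 = x²)
M(U) = (1 + U)/(11 + U)
13663 + (M(d(-2, 5)) + 113)² = 13663 + ((1 + (-2)²)/(11 + (-2)²) + 113)² = 13663 + ((1 + 4)/(11 + 4) + 113)² = 13663 + (5/15 + 113)² = 13663 + ((1/15)*5 + 113)² = 13663 + (⅓ + 113)² = 13663 + (340/3)² = 13663 + 115600/9 = 238567/9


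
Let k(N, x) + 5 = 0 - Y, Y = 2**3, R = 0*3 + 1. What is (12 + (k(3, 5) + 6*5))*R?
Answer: 29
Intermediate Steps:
R = 1 (R = 0 + 1 = 1)
Y = 8
k(N, x) = -13 (k(N, x) = -5 + (0 - 1*8) = -5 + (0 - 8) = -5 - 8 = -13)
(12 + (k(3, 5) + 6*5))*R = (12 + (-13 + 6*5))*1 = (12 + (-13 + 30))*1 = (12 + 17)*1 = 29*1 = 29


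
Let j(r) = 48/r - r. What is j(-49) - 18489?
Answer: -903608/49 ≈ -18441.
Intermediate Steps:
j(r) = -r + 48/r
j(-49) - 18489 = (-1*(-49) + 48/(-49)) - 18489 = (49 + 48*(-1/49)) - 18489 = (49 - 48/49) - 18489 = 2353/49 - 18489 = -903608/49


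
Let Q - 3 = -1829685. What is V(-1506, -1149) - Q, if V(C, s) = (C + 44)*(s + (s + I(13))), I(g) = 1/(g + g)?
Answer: 67460923/13 ≈ 5.1893e+6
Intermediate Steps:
I(g) = 1/(2*g)
Q = -1829682 (Q = 3 - 1829685 = -1829682)
V(C, s) = (44 + C)*(1/26 + 2*s) (V(C, s) = (C + 44)*(s + (s + (½)/13)) = (44 + C)*(s + (s + (½)*(1/13))) = (44 + C)*(s + (s + 1/26)) = (44 + C)*(s + (1/26 + s)) = (44 + C)*(1/26 + 2*s))
V(-1506, -1149) - Q = (22/13 + 88*(-1149) + (1/26)*(-1506) + 2*(-1506)*(-1149)) - 1*(-1829682) = (22/13 - 101112 - 753/13 + 3460788) + 1829682 = 43675057/13 + 1829682 = 67460923/13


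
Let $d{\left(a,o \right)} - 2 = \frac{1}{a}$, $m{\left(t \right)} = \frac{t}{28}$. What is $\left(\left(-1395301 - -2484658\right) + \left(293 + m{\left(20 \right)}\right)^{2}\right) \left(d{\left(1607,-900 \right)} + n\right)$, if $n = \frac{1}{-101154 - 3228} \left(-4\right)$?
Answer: $\frac{9666067801283491}{4109675913} \approx 2.352 \cdot 10^{6}$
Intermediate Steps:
$m{\left(t \right)} = \frac{t}{28}$ ($m{\left(t \right)} = t \frac{1}{28} = \frac{t}{28}$)
$d{\left(a,o \right)} = 2 + \frac{1}{a}$
$n = \frac{2}{52191}$ ($n = \frac{1}{-104382} \left(-4\right) = \left(- \frac{1}{104382}\right) \left(-4\right) = \frac{2}{52191} \approx 3.8321 \cdot 10^{-5}$)
$\left(\left(-1395301 - -2484658\right) + \left(293 + m{\left(20 \right)}\right)^{2}\right) \left(d{\left(1607,-900 \right)} + n\right) = \left(\left(-1395301 - -2484658\right) + \left(293 + \frac{1}{28} \cdot 20\right)^{2}\right) \left(\left(2 + \frac{1}{1607}\right) + \frac{2}{52191}\right) = \left(\left(-1395301 + 2484658\right) + \left(293 + \frac{5}{7}\right)^{2}\right) \left(\left(2 + \frac{1}{1607}\right) + \frac{2}{52191}\right) = \left(1089357 + \left(\frac{2056}{7}\right)^{2}\right) \left(\frac{3215}{1607} + \frac{2}{52191}\right) = \left(1089357 + \frac{4227136}{49}\right) \frac{167797279}{83870937} = \frac{57605629}{49} \cdot \frac{167797279}{83870937} = \frac{9666067801283491}{4109675913}$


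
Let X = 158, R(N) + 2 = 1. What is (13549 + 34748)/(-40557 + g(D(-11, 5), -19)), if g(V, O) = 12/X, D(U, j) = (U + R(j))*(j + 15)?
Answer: -1271821/1067999 ≈ -1.1908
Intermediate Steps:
R(N) = -1 (R(N) = -2 + 1 = -1)
D(U, j) = (-1 + U)*(15 + j) (D(U, j) = (U - 1)*(j + 15) = (-1 + U)*(15 + j))
g(V, O) = 6/79 (g(V, O) = 12/158 = 12*(1/158) = 6/79)
(13549 + 34748)/(-40557 + g(D(-11, 5), -19)) = (13549 + 34748)/(-40557 + 6/79) = 48297/(-3203997/79) = 48297*(-79/3203997) = -1271821/1067999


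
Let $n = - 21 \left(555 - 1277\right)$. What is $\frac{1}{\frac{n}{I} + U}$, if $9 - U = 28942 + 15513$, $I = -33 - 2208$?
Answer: $- \frac{747}{33206216} \approx -2.2496 \cdot 10^{-5}$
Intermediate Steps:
$I = -2241$ ($I = -33 - 2208 = -2241$)
$n = 15162$ ($n = - 21 \left(555 - 1277\right) = \left(-21\right) \left(-722\right) = 15162$)
$U = -44446$ ($U = 9 - \left(28942 + 15513\right) = 9 - 44455 = -44446$)
$\frac{1}{\frac{n}{I} + U} = \frac{1}{\frac{15162}{-2241} - 44446} = \frac{1}{15162 \left(- \frac{1}{2241}\right) - 44446} = \frac{1}{- \frac{5054}{747} - 44446} = \frac{1}{- \frac{33206216}{747}} = - \frac{747}{33206216}$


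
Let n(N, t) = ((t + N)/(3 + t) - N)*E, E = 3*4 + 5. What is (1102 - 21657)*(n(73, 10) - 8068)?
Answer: 2458501330/13 ≈ 1.8912e+8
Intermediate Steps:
E = 17 (E = 12 + 5 = 17)
n(N, t) = -17*N + 17*(N + t)/(3 + t) (n(N, t) = ((t + N)/(3 + t) - N)*17 = ((N + t)/(3 + t) - N)*17 = (-N + (N + t)/(3 + t))*17 = -17*N + 17*(N + t)/(3 + t))
(1102 - 21657)*(n(73, 10) - 8068) = (1102 - 21657)*(17*(10 - 2*73 - 1*73*10)/(3 + 10) - 8068) = -20555*(17*(10 - 146 - 730)/13 - 8068) = -20555*(17*(1/13)*(-866) - 8068) = -20555*(-14722/13 - 8068) = -20555*(-119606/13) = 2458501330/13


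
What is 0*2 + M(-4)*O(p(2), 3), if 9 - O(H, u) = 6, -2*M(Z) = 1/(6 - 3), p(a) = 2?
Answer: -1/2 ≈ -0.50000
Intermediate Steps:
M(Z) = -1/6 (M(Z) = -1/(2*(6 - 3)) = -1/2/3 = -1/2*1/3 = -1/6)
O(H, u) = 3 (O(H, u) = 9 - 1*6 = 9 - 6 = 3)
0*2 + M(-4)*O(p(2), 3) = 0*2 - 1/6*3 = 0 - 1/2 = -1/2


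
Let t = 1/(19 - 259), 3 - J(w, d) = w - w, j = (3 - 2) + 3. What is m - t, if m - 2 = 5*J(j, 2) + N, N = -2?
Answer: 3601/240 ≈ 15.004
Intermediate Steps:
j = 4 (j = 1 + 3 = 4)
J(w, d) = 3 (J(w, d) = 3 - (w - w) = 3 - 1*0 = 3 + 0 = 3)
m = 15 (m = 2 + (5*3 - 2) = 2 + (15 - 2) = 2 + 13 = 15)
t = -1/240 (t = 1/(-240) = -1/240 ≈ -0.0041667)
m - t = 15 - 1*(-1/240) = 15 + 1/240 = 3601/240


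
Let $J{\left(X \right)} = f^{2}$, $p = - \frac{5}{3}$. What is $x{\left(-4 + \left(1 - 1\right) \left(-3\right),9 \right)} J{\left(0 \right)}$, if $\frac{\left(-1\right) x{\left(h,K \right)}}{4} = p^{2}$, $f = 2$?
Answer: $- \frac{400}{9} \approx -44.444$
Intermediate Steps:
$p = - \frac{5}{3}$ ($p = \left(-5\right) \frac{1}{3} = - \frac{5}{3} \approx -1.6667$)
$J{\left(X \right)} = 4$ ($J{\left(X \right)} = 2^{2} = 4$)
$x{\left(h,K \right)} = - \frac{100}{9}$ ($x{\left(h,K \right)} = - 4 \left(- \frac{5}{3}\right)^{2} = \left(-4\right) \frac{25}{9} = - \frac{100}{9}$)
$x{\left(-4 + \left(1 - 1\right) \left(-3\right),9 \right)} J{\left(0 \right)} = \left(- \frac{100}{9}\right) 4 = - \frac{400}{9}$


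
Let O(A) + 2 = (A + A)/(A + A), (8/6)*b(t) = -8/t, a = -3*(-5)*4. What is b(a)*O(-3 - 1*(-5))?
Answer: 1/10 ≈ 0.10000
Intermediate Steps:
a = 60 (a = 15*4 = 60)
b(t) = -6/t (b(t) = 3*(-8/t)/4 = -6/t)
O(A) = -1 (O(A) = -2 + (A + A)/(A + A) = -2 + (2*A)/((2*A)) = -2 + (2*A)*(1/(2*A)) = -2 + 1 = -1)
b(a)*O(-3 - 1*(-5)) = -6/60*(-1) = -6*1/60*(-1) = -1/10*(-1) = 1/10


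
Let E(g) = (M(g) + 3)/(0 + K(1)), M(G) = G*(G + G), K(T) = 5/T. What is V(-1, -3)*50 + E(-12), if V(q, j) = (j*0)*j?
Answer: 291/5 ≈ 58.200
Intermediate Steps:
M(G) = 2*G² (M(G) = G*(2*G) = 2*G²)
V(q, j) = 0 (V(q, j) = 0*j = 0)
E(g) = ⅗ + 2*g²/5 (E(g) = (2*g² + 3)/(0 + 5/1) = (3 + 2*g²)/(0 + 5*1) = (3 + 2*g²)/(0 + 5) = (3 + 2*g²)/5 = (3 + 2*g²)*(⅕) = ⅗ + 2*g²/5)
V(-1, -3)*50 + E(-12) = 0*50 + (⅗ + (⅖)*(-12)²) = 0 + (⅗ + (⅖)*144) = 0 + (⅗ + 288/5) = 0 + 291/5 = 291/5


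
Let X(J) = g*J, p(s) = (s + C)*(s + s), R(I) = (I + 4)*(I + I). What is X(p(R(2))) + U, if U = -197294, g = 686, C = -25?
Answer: -230222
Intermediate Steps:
R(I) = 2*I*(4 + I) (R(I) = (4 + I)*(2*I) = 2*I*(4 + I))
p(s) = 2*s*(-25 + s) (p(s) = (s - 25)*(s + s) = (-25 + s)*(2*s) = 2*s*(-25 + s))
X(J) = 686*J
X(p(R(2))) + U = 686*(2*(2*2*(4 + 2))*(-25 + 2*2*(4 + 2))) - 197294 = 686*(2*(2*2*6)*(-25 + 2*2*6)) - 197294 = 686*(2*24*(-25 + 24)) - 197294 = 686*(2*24*(-1)) - 197294 = 686*(-48) - 197294 = -32928 - 197294 = -230222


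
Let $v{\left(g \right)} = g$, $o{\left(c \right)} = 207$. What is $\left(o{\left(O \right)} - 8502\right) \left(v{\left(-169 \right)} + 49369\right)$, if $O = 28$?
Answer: $-408114000$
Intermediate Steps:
$\left(o{\left(O \right)} - 8502\right) \left(v{\left(-169 \right)} + 49369\right) = \left(207 - 8502\right) \left(-169 + 49369\right) = \left(-8295\right) 49200 = -408114000$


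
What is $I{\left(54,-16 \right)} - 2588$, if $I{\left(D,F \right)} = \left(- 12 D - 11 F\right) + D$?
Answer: $-3006$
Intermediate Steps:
$I{\left(D,F \right)} = - 11 D - 11 F$
$I{\left(54,-16 \right)} - 2588 = \left(\left(-11\right) 54 - -176\right) - 2588 = \left(-594 + 176\right) - 2588 = -418 - 2588 = -3006$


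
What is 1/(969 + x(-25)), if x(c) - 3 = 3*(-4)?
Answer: 1/960 ≈ 0.0010417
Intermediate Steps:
x(c) = -9 (x(c) = 3 + 3*(-4) = 3 - 12 = -9)
1/(969 + x(-25)) = 1/(969 - 9) = 1/960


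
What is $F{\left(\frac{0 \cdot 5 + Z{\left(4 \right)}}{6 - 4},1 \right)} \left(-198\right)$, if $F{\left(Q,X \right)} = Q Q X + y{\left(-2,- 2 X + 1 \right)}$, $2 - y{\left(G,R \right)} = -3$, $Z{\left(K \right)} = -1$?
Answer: $- \frac{2079}{2} \approx -1039.5$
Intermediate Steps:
$y{\left(G,R \right)} = 5$ ($y{\left(G,R \right)} = 2 - -3 = 2 + 3 = 5$)
$F{\left(Q,X \right)} = 5 + X Q^{2}$ ($F{\left(Q,X \right)} = Q Q X + 5 = Q^{2} X + 5 = X Q^{2} + 5 = 5 + X Q^{2}$)
$F{\left(\frac{0 \cdot 5 + Z{\left(4 \right)}}{6 - 4},1 \right)} \left(-198\right) = \left(5 + 1 \left(\frac{0 \cdot 5 - 1}{6 - 4}\right)^{2}\right) \left(-198\right) = \left(5 + 1 \left(\frac{0 - 1}{2}\right)^{2}\right) \left(-198\right) = \left(5 + 1 \left(\left(-1\right) \frac{1}{2}\right)^{2}\right) \left(-198\right) = \left(5 + 1 \left(- \frac{1}{2}\right)^{2}\right) \left(-198\right) = \left(5 + 1 \cdot \frac{1}{4}\right) \left(-198\right) = \left(5 + \frac{1}{4}\right) \left(-198\right) = \frac{21}{4} \left(-198\right) = - \frac{2079}{2}$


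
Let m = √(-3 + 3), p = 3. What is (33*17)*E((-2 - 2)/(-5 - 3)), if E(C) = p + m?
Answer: 1683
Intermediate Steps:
m = 0 (m = √0 = 0)
E(C) = 3 (E(C) = 3 + 0 = 3)
(33*17)*E((-2 - 2)/(-5 - 3)) = (33*17)*3 = 561*3 = 1683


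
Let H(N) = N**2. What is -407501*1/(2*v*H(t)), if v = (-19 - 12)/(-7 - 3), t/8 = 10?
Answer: -407501/39680 ≈ -10.270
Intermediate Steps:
t = 80 (t = 8*10 = 80)
v = 31/10 (v = -31/(-10) = -31*(-1/10) = 31/10 ≈ 3.1000)
-407501*1/(2*v*H(t)) = -407501/(((31/10)*2)*80**2) = -407501/((31/5)*6400) = -407501/39680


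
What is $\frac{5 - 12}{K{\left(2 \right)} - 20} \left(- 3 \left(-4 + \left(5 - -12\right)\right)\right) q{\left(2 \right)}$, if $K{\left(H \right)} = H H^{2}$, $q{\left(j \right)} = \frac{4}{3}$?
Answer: $- \frac{91}{3} \approx -30.333$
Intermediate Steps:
$q{\left(j \right)} = \frac{4}{3}$ ($q{\left(j \right)} = 4 \cdot \frac{1}{3} = \frac{4}{3}$)
$K{\left(H \right)} = H^{3}$
$\frac{5 - 12}{K{\left(2 \right)} - 20} \left(- 3 \left(-4 + \left(5 - -12\right)\right)\right) q{\left(2 \right)} = \frac{5 - 12}{2^{3} - 20} \left(- 3 \left(-4 + \left(5 - -12\right)\right)\right) \frac{4}{3} = - \frac{7}{8 - 20} \left(- 3 \left(-4 + \left(5 + 12\right)\right)\right) \frac{4}{3} = - \frac{7}{-12} \left(- 3 \left(-4 + 17\right)\right) \frac{4}{3} = \left(-7\right) \left(- \frac{1}{12}\right) \left(\left(-3\right) 13\right) \frac{4}{3} = \frac{7}{12} \left(-39\right) \frac{4}{3} = \left(- \frac{91}{4}\right) \frac{4}{3} = - \frac{91}{3}$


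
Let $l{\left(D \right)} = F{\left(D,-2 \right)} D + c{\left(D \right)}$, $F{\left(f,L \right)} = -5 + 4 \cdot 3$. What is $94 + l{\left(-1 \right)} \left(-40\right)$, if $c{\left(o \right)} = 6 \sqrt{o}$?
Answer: $374 - 240 i \approx 374.0 - 240.0 i$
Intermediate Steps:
$F{\left(f,L \right)} = 7$ ($F{\left(f,L \right)} = -5 + 12 = 7$)
$l{\left(D \right)} = 6 \sqrt{D} + 7 D$ ($l{\left(D \right)} = 7 D + 6 \sqrt{D} = 6 \sqrt{D} + 7 D$)
$94 + l{\left(-1 \right)} \left(-40\right) = 94 + \left(6 \sqrt{-1} + 7 \left(-1\right)\right) \left(-40\right) = 94 + \left(6 i - 7\right) \left(-40\right) = 94 + \left(-7 + 6 i\right) \left(-40\right) = 94 + \left(280 - 240 i\right) = 374 - 240 i$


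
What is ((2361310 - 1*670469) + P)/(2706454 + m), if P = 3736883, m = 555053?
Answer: 5427724/3261507 ≈ 1.6642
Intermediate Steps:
((2361310 - 1*670469) + P)/(2706454 + m) = ((2361310 - 1*670469) + 3736883)/(2706454 + 555053) = ((2361310 - 670469) + 3736883)/3261507 = (1690841 + 3736883)*(1/3261507) = 5427724*(1/3261507) = 5427724/3261507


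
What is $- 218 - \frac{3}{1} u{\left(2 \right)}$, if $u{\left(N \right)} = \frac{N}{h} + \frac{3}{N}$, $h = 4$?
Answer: $1308$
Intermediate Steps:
$u{\left(N \right)} = \frac{3}{N} + \frac{N}{4}$ ($u{\left(N \right)} = \frac{N}{4} + \frac{3}{N} = \frac{3}{N} + \frac{N}{4}$)
$- 218 - \frac{3}{1} u{\left(2 \right)} = - 218 - \frac{3}{1} \left(\frac{3}{2} + \frac{1}{4} \cdot 2\right) = - 218 \left(-3\right) 1 \left(3 \cdot \frac{1}{2} + \frac{1}{2}\right) = - 218 \left(- 3 \left(\frac{3}{2} + \frac{1}{2}\right)\right) = - 218 \left(\left(-3\right) 2\right) = \left(-218\right) \left(-6\right) = 1308$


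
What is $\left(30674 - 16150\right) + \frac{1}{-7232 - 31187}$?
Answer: $\frac{557997555}{38419} \approx 14524.0$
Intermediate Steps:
$\left(30674 - 16150\right) + \frac{1}{-7232 - 31187} = 14524 + \frac{1}{-38419} = 14524 - \frac{1}{38419} = \frac{557997555}{38419}$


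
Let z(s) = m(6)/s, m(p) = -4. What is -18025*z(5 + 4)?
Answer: 72100/9 ≈ 8011.1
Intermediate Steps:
z(s) = -4/s
-18025*z(5 + 4) = -(-72100)/(5 + 4) = -(-72100)/9 = -18025*(-4/9) = 72100/9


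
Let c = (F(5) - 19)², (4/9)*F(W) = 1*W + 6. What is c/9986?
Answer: 529/159776 ≈ 0.0033109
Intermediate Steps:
F(W) = 27/2 + 9*W/4 (F(W) = 9*(1*W + 6)/4 = 9*(W + 6)/4 = 9*(6 + W)/4 = 27/2 + 9*W/4)
c = 529/16 (c = ((27/2 + (9/4)*5) - 19)² = ((27/2 + 45/4) - 19)² = (99/4 - 19)² = (23/4)² = 529/16 ≈ 33.063)
c/9986 = (529/16)/9986 = (529/16)*(1/9986) = 529/159776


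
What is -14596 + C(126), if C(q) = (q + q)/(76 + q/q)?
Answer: -160520/11 ≈ -14593.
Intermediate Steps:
C(q) = 2*q/77 (C(q) = (2*q)/(76 + 1) = (2*q)/77 = (2*q)*(1/77) = 2*q/77)
-14596 + C(126) = -14596 + (2/77)*126 = -14596 + 36/11 = -160520/11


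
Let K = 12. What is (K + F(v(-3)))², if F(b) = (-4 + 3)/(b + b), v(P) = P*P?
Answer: 46225/324 ≈ 142.67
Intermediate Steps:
v(P) = P²
F(b) = -1/(2*b)
(K + F(v(-3)))² = (12 - 1/(2*((-3)²)))² = (12 - ½/9)² = (12 - ½*⅑)² = (12 - 1/18)² = (215/18)² = 46225/324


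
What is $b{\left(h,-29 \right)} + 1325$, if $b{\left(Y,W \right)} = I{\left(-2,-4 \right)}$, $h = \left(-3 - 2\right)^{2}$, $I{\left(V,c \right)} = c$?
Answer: $1321$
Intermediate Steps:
$h = 25$ ($h = \left(-5\right)^{2} = 25$)
$b{\left(Y,W \right)} = -4$
$b{\left(h,-29 \right)} + 1325 = -4 + 1325 = 1321$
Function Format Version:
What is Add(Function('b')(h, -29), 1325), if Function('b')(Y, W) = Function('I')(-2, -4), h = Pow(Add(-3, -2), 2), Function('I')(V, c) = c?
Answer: 1321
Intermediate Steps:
h = 25 (h = Pow(-5, 2) = 25)
Function('b')(Y, W) = -4
Add(Function('b')(h, -29), 1325) = Add(-4, 1325) = 1321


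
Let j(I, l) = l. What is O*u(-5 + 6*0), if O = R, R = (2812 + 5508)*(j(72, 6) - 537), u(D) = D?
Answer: 22089600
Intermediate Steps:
R = -4417920 (R = (2812 + 5508)*(6 - 537) = 8320*(-531) = -4417920)
O = -4417920
O*u(-5 + 6*0) = -4417920*(-5 + 6*0) = -4417920*(-5 + 0) = -4417920*(-5) = 22089600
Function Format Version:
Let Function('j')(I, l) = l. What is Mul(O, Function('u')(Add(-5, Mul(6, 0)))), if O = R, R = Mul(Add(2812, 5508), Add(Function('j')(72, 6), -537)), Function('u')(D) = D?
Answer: 22089600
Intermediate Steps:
R = -4417920 (R = Mul(Add(2812, 5508), Add(6, -537)) = Mul(8320, -531) = -4417920)
O = -4417920
Mul(O, Function('u')(Add(-5, Mul(6, 0)))) = Mul(-4417920, Add(-5, Mul(6, 0))) = Mul(-4417920, Add(-5, 0)) = Mul(-4417920, -5) = 22089600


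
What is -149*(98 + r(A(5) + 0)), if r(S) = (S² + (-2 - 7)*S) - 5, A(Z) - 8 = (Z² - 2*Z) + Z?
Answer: -93125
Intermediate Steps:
A(Z) = 8 + Z² - Z (A(Z) = 8 + ((Z² - 2*Z) + Z) = 8 + (Z² - Z) = 8 + Z² - Z)
r(S) = -5 + S² - 9*S (r(S) = (S² - 9*S) - 5 = -5 + S² - 9*S)
-149*(98 + r(A(5) + 0)) = -149*(98 + (-5 + ((8 + 5² - 1*5) + 0)² - 9*((8 + 5² - 1*5) + 0))) = -149*(98 + (-5 + ((8 + 25 - 5) + 0)² - 9*((8 + 25 - 5) + 0))) = -149*(98 + (-5 + (28 + 0)² - 9*(28 + 0))) = -149*(98 + (-5 + 28² - 9*28)) = -149*(98 + (-5 + 784 - 252)) = -149*(98 + 527) = -149*625 = -93125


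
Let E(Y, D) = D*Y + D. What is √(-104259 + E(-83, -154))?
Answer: I*√91631 ≈ 302.71*I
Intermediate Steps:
E(Y, D) = D + D*Y
√(-104259 + E(-83, -154)) = √(-104259 - 154*(1 - 83)) = √(-104259 - 154*(-82)) = √(-104259 + 12628) = √(-91631) = I*√91631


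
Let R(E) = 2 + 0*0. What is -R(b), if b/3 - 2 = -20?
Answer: -2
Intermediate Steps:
b = -54 (b = 6 + 3*(-20) = 6 - 60 = -54)
R(E) = 2 (R(E) = 2 + 0 = 2)
-R(b) = -1*2 = -2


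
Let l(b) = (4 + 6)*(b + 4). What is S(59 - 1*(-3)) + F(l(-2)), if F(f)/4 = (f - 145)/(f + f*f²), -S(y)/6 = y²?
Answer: -9248689/401 ≈ -23064.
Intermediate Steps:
l(b) = 40 + 10*b (l(b) = 10*(4 + b) = 40 + 10*b)
S(y) = -6*y²
F(f) = 4*(-145 + f)/(f + f³) (F(f) = 4*((f - 145)/(f + f*f²)) = 4*((-145 + f)/(f + f³)) = 4*(-145 + f)/(f + f³))
S(59 - 1*(-3)) + F(l(-2)) = -6*(59 - 1*(-3))² + (-580 + 4*(40 + 10*(-2)))/((40 + 10*(-2)) + (40 + 10*(-2))³) = -6*(59 + 3)² + (-580 + 4*(40 - 20))/((40 - 20) + (40 - 20)³) = -6*62² + (-580 + 4*20)/(20 + 20³) = -6*3844 + (-580 + 80)/(20 + 8000) = -23064 - 500/8020 = -23064 + (1/8020)*(-500) = -23064 - 25/401 = -9248689/401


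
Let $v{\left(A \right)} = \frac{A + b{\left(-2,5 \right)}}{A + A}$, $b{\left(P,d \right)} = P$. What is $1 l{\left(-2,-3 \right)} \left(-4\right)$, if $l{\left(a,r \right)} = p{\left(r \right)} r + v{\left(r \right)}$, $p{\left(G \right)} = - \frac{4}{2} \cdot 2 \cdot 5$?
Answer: $- \frac{730}{3} \approx -243.33$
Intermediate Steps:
$v{\left(A \right)} = \frac{-2 + A}{2 A}$ ($v{\left(A \right)} = \frac{A - 2}{A + A} = \frac{-2 + A}{2 A}$)
$p{\left(G \right)} = -20$ ($p{\left(G \right)} = \left(-4\right) \frac{1}{2} \cdot 2 \cdot 5 = \left(-2\right) 2 \cdot 5 = \left(-4\right) 5 = -20$)
$l{\left(a,r \right)} = - 20 r + \frac{-2 + r}{2 r}$
$1 l{\left(-2,-3 \right)} \left(-4\right) = 1 \left(\frac{1}{2} - \frac{1}{-3} - -60\right) \left(-4\right) = 1 \left(\frac{1}{2} - - \frac{1}{3} + 60\right) \left(-4\right) = 1 \left(\frac{1}{2} + \frac{1}{3} + 60\right) \left(-4\right) = 1 \cdot \frac{365}{6} \left(-4\right) = \frac{365}{6} \left(-4\right) = - \frac{730}{3}$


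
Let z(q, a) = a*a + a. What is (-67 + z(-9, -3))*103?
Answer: -6283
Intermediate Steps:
z(q, a) = a + a² (z(q, a) = a² + a = a + a²)
(-67 + z(-9, -3))*103 = (-67 - 3*(1 - 3))*103 = (-67 - 3*(-2))*103 = (-67 + 6)*103 = -61*103 = -6283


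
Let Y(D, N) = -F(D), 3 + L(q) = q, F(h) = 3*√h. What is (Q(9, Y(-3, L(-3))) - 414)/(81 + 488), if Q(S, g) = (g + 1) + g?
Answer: -413/569 - 6*I*√3/569 ≈ -0.72583 - 0.018264*I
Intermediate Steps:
L(q) = -3 + q
Y(D, N) = -3*√D
Q(S, g) = 1 + 2*g (Q(S, g) = (1 + g) + g = 1 + 2*g)
(Q(9, Y(-3, L(-3))) - 414)/(81 + 488) = ((1 + 2*(-3*I*√3)) - 414)/(81 + 488) = ((1 + 2*(-3*I*√3)) - 414)/569 = ((1 + 2*(-3*I*√3)) - 414)*(1/569) = ((1 - 6*I*√3) - 414)*(1/569) = (-413 - 6*I*√3)*(1/569) = -413/569 - 6*I*√3/569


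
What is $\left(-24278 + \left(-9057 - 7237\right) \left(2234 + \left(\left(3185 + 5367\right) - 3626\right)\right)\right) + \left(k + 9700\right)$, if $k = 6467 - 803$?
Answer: $-116673954$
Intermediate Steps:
$k = 5664$
$\left(-24278 + \left(-9057 - 7237\right) \left(2234 + \left(\left(3185 + 5367\right) - 3626\right)\right)\right) + \left(k + 9700\right) = \left(-24278 + \left(-9057 - 7237\right) \left(2234 + \left(\left(3185 + 5367\right) - 3626\right)\right)\right) + \left(5664 + 9700\right) = \left(-24278 - 16294 \left(2234 + \left(8552 - 3626\right)\right)\right) + 15364 = \left(-24278 - 16294 \left(2234 + 4926\right)\right) + 15364 = \left(-24278 - 116665040\right) + 15364 = -116689318 + 15364 = -116673954$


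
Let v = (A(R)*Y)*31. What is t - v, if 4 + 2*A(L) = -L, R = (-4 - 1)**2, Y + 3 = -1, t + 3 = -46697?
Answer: -48498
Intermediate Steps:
t = -46700 (t = -3 - 46697 = -46700)
Y = -4 (Y = -3 - 1 = -4)
R = 25 (R = (-5)**2 = 25)
A(L) = -2 - L/2 (A(L) = -2 + (-L)/2 = -2 - L/2)
v = 1798 (v = ((-2 - 1/2*25)*(-4))*31 = ((-2 - 25/2)*(-4))*31 = -29/2*(-4)*31 = 58*31 = 1798)
t - v = -46700 - 1*1798 = -46700 - 1798 = -48498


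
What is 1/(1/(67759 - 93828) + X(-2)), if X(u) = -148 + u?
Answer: -26069/3910351 ≈ -0.0066667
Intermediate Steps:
1/(1/(67759 - 93828) + X(-2)) = 1/(1/(67759 - 93828) + (-148 - 2)) = 1/(1/(-26069) - 150) = 1/(-1/26069 - 150) = 1/(-3910351/26069) = -26069/3910351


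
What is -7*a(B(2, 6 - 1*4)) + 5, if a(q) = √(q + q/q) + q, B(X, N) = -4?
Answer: 33 - 7*I*√3 ≈ 33.0 - 12.124*I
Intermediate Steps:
a(q) = q + √(1 + q) (a(q) = √(q + 1) + q = √(1 + q) + q = q + √(1 + q))
-7*a(B(2, 6 - 1*4)) + 5 = -7*(-4 + √(1 - 4)) + 5 = -7*(-4 + √(-3)) + 5 = -7*(-4 + I*√3) + 5 = (28 - 7*I*√3) + 5 = 33 - 7*I*√3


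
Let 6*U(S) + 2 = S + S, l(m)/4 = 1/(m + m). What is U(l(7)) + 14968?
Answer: 314323/21 ≈ 14968.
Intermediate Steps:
l(m) = 2/m (l(m) = 4/(m + m) = 4/((2*m)) = 4*(1/(2*m)) = 2/m)
U(S) = -⅓ + S/3 (U(S) = -⅓ + (S + S)/6 = -⅓ + (2*S)/6 = -⅓ + S/3)
U(l(7)) + 14968 = (-⅓ + (2/7)/3) + 14968 = (-⅓ + (2*(⅐))/3) + 14968 = (-⅓ + (⅓)*(2/7)) + 14968 = (-⅓ + 2/21) + 14968 = -5/21 + 14968 = 314323/21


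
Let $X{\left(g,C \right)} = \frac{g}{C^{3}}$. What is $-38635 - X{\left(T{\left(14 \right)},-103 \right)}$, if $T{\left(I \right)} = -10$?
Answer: $- \frac{42217507655}{1092727} \approx -38635.0$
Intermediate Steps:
$X{\left(g,C \right)} = \frac{g}{C^{3}}$
$-38635 - X{\left(T{\left(14 \right)},-103 \right)} = -38635 - - \frac{10}{-1092727} = -38635 - \left(-10\right) \left(- \frac{1}{1092727}\right) = -38635 - \frac{10}{1092727} = - \frac{42217507655}{1092727}$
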